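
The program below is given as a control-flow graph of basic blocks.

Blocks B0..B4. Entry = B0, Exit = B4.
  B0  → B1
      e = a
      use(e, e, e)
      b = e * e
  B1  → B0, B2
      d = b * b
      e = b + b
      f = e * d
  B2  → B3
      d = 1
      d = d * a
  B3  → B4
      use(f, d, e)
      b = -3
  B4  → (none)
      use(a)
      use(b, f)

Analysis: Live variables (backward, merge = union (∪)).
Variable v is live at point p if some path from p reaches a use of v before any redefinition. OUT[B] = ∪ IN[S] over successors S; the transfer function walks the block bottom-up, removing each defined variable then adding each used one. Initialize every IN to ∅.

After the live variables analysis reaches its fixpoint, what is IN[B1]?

Answer: {a, b}

Derivation:
Per-block solution:
  B0:  IN={a}  OUT={a, b}
  B1:  IN={a, b}  OUT={a, e, f}
  B2:  IN={a, e, f}  OUT={a, d, e, f}
  B3:  IN={a, d, e, f}  OUT={a, b, f}
  B4:  IN={a, b, f}  OUT={}

Merge at B1: OUT[B1] = IN[B0] ⊔ IN[B2] = {a, e, f}
Applying B1's transfer function to that OUT value gives IN[B1] (row B1 above).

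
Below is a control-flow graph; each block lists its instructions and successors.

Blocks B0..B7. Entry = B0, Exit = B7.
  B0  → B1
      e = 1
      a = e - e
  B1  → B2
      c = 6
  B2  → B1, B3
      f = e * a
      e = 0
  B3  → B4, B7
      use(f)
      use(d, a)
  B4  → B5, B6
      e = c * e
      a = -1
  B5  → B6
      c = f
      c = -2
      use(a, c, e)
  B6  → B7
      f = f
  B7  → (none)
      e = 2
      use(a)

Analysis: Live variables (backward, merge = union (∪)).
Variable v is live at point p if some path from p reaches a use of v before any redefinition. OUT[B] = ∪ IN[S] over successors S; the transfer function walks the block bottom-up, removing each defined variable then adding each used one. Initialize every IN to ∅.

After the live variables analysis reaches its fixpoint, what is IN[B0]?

Answer: {d}

Trace:
Per-block solution:
  B0:   IN={d}   OUT={a, d, e}
  B1:   IN={a, d, e}   OUT={a, c, d, e}
  B2:   IN={a, c, d, e}   OUT={a, c, d, e, f}
  B3:   IN={a, c, d, e, f}   OUT={a, c, e, f}
  B4:   IN={c, e, f}   OUT={a, e, f}
  B5:   IN={a, e, f}   OUT={a, f}
  B6:   IN={a, f}   OUT={a}
  B7:   IN={a}   OUT={}

Merge at B0: OUT[B0] = IN[B1] = {a, d, e}
Applying B0's transfer function to that OUT value gives IN[B0] (row B0 above).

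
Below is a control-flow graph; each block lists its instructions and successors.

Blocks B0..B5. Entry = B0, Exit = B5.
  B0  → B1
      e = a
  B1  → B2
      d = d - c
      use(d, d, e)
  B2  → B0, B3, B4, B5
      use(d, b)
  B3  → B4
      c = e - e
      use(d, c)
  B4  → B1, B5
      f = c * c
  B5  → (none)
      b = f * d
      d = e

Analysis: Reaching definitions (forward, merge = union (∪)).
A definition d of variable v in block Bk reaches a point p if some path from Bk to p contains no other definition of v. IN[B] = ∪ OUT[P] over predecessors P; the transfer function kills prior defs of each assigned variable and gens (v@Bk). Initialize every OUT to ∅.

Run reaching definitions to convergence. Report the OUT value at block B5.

Answer: {b@B5, c@B3, d@B5, e@B0, f@B4}

Derivation:
Fixpoint table:
  B0: | IN={c@B3, d@B1, e@B0, f@B4} | OUT={c@B3, d@B1, e@B0, f@B4}
  B1: | IN={c@B3, d@B1, e@B0, f@B4} | OUT={c@B3, d@B1, e@B0, f@B4}
  B2: | IN={c@B3, d@B1, e@B0, f@B4} | OUT={c@B3, d@B1, e@B0, f@B4}
  B3: | IN={c@B3, d@B1, e@B0, f@B4} | OUT={c@B3, d@B1, e@B0, f@B4}
  B4: | IN={c@B3, d@B1, e@B0, f@B4} | OUT={c@B3, d@B1, e@B0, f@B4}
  B5: | IN={c@B3, d@B1, e@B0, f@B4} | OUT={b@B5, c@B3, d@B5, e@B0, f@B4}

Merge at B5: IN[B5] = OUT[B2] ⊔ OUT[B4] = {c@B3, d@B1, e@B0, f@B4}
Applying B5's transfer function to that IN value gives OUT[B5] (row B5 above).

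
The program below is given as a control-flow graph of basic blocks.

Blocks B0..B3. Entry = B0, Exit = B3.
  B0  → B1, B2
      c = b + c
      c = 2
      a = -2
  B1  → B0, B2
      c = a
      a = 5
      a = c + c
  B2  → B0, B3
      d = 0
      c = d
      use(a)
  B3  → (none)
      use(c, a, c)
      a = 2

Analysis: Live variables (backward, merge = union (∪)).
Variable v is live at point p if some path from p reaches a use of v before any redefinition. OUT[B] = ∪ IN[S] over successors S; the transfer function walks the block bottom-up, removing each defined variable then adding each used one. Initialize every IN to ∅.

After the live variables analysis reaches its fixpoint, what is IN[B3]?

Converged values:
  B0: | IN={b, c} | OUT={a, b}
  B1: | IN={a, b} | OUT={a, b, c}
  B2: | IN={a, b} | OUT={a, b, c}
  B3: | IN={a, c} | OUT={}

B3 is the boundary node: OUT[B3] = {}
Applying B3's transfer function to that OUT value gives IN[B3] (row B3 above).

Answer: {a, c}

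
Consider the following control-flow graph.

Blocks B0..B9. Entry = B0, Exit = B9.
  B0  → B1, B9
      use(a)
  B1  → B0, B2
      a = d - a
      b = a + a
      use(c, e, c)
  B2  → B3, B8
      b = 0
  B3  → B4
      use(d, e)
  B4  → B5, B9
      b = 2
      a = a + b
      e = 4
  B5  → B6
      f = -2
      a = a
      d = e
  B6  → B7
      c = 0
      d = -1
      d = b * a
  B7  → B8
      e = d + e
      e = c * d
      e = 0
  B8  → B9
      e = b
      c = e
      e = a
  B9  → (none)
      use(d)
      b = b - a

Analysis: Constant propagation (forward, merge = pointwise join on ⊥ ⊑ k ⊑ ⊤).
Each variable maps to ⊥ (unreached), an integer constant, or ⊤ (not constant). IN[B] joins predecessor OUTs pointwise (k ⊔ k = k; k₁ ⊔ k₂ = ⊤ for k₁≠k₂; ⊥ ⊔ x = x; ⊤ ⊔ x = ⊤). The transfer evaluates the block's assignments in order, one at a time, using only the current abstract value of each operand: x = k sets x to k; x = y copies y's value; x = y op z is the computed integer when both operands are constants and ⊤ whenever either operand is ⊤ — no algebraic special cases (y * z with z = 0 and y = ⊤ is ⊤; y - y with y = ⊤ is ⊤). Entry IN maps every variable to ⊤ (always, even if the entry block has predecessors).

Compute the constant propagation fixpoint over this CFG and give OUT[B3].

Fixpoint table:
  B0:  IN=(all ⊤)  OUT=(all ⊤)
  B1:  IN=(all ⊤)  OUT=(all ⊤)
  B2:  IN=(all ⊤)  OUT={b:0; rest ⊤}
  B3:  IN={b:0; rest ⊤}  OUT={b:0; rest ⊤}
  B4:  IN={b:0; rest ⊤}  OUT={b:2, e:4; rest ⊤}
  B5:  IN={b:2, e:4; rest ⊤}  OUT={b:2, d:4, e:4, f:-2; rest ⊤}
  B6:  IN={b:2, d:4, e:4, f:-2; rest ⊤}  OUT={b:2, c:0, e:4, f:-2; rest ⊤}
  B7:  IN={b:2, c:0, e:4, f:-2; rest ⊤}  OUT={b:2, c:0, e:0, f:-2; rest ⊤}
  B8:  IN=(all ⊤)  OUT=(all ⊤)
  B9:  IN=(all ⊤)  OUT=(all ⊤)

Merge at B3: IN[B3] = OUT[B2] = {a: ⊤, b: 0, c: ⊤, d: ⊤, e: ⊤, f: ⊤}
Applying B3's transfer function to that IN value gives OUT[B3] (row B3 above).

Answer: {a: ⊤, b: 0, c: ⊤, d: ⊤, e: ⊤, f: ⊤}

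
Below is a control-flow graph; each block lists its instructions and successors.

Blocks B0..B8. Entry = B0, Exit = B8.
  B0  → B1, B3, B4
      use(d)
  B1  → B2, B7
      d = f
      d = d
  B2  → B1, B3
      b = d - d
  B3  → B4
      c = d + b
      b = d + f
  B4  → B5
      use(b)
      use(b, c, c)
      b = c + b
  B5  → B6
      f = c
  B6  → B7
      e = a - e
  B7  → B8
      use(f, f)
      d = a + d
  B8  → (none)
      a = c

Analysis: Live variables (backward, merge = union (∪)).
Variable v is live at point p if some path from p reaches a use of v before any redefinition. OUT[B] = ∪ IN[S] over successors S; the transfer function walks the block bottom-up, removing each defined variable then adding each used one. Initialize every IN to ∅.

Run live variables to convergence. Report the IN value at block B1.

Fixpoint table:
  B0:   IN={a, b, c, d, e, f}   OUT={a, b, c, d, e, f}
  B1:   IN={a, c, e, f}   OUT={a, c, d, e, f}
  B2:   IN={a, c, d, e, f}   OUT={a, b, c, d, e, f}
  B3:   IN={a, b, d, e, f}   OUT={a, b, c, d, e}
  B4:   IN={a, b, c, d, e}   OUT={a, c, d, e}
  B5:   IN={a, c, d, e}   OUT={a, c, d, e, f}
  B6:   IN={a, c, d, e, f}   OUT={a, c, d, f}
  B7:   IN={a, c, d, f}   OUT={c}
  B8:   IN={c}   OUT={}

Merge at B1: OUT[B1] = IN[B2] ⊔ IN[B7] = {a, c, d, e, f}
Applying B1's transfer function to that OUT value gives IN[B1] (row B1 above).

Answer: {a, c, e, f}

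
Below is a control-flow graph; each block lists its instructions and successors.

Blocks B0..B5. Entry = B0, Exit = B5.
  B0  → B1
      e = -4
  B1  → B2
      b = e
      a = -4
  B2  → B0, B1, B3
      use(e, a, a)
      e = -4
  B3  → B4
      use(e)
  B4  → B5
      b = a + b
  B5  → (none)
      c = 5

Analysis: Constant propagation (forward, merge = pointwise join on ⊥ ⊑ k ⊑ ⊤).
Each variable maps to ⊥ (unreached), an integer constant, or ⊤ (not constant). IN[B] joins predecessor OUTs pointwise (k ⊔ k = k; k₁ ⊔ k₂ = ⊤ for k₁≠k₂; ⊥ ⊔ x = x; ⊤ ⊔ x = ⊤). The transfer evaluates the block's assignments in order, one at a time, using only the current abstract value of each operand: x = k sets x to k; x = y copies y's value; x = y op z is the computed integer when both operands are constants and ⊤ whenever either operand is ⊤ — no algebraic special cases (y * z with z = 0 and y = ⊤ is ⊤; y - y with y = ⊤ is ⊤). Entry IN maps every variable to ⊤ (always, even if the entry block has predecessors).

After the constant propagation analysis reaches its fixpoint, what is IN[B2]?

Answer: {a: -4, b: -4, c: ⊤, d: ⊤, e: -4, f: ⊤}

Trace:
Per-block solution:
  B0:   IN=(all ⊤)   OUT={e:-4; rest ⊤}
  B1:   IN={e:-4; rest ⊤}   OUT={a:-4, b:-4, e:-4; rest ⊤}
  B2:   IN={a:-4, b:-4, e:-4; rest ⊤}   OUT={a:-4, b:-4, e:-4; rest ⊤}
  B3:   IN={a:-4, b:-4, e:-4; rest ⊤}   OUT={a:-4, b:-4, e:-4; rest ⊤}
  B4:   IN={a:-4, b:-4, e:-4; rest ⊤}   OUT={a:-4, b:-8, e:-4; rest ⊤}
  B5:   IN={a:-4, b:-8, e:-4; rest ⊤}   OUT={a:-4, b:-8, c:5, e:-4; rest ⊤}

Merge at B2: IN[B2] = OUT[B1] = {a: -4, b: -4, c: ⊤, d: ⊤, e: -4, f: ⊤}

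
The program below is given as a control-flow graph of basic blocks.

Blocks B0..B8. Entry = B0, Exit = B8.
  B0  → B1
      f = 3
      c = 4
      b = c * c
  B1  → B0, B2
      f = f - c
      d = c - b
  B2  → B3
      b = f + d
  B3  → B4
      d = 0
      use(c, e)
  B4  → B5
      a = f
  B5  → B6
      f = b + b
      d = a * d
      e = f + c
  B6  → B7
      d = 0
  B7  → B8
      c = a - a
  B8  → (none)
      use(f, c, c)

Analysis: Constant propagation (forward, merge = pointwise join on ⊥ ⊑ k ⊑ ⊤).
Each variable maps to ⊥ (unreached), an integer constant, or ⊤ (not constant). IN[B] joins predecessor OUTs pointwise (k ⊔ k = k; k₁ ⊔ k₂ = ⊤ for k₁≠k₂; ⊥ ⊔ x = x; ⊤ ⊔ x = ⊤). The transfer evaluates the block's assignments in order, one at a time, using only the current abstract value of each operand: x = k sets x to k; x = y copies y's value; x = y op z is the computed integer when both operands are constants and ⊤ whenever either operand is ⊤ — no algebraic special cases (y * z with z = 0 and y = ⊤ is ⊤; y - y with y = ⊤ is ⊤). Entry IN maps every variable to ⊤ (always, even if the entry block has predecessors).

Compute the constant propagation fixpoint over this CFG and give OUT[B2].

Answer: {a: ⊤, b: -13, c: 4, d: -12, e: ⊤, f: -1}

Working:
Per-block solution:
  B0: | IN=(all ⊤) | OUT={b:16, c:4, f:3; rest ⊤}
  B1: | IN={b:16, c:4, f:3; rest ⊤} | OUT={b:16, c:4, d:-12, f:-1; rest ⊤}
  B2: | IN={b:16, c:4, d:-12, f:-1; rest ⊤} | OUT={b:-13, c:4, d:-12, f:-1; rest ⊤}
  B3: | IN={b:-13, c:4, d:-12, f:-1; rest ⊤} | OUT={b:-13, c:4, d:0, f:-1; rest ⊤}
  B4: | IN={b:-13, c:4, d:0, f:-1; rest ⊤} | OUT={a:-1, b:-13, c:4, d:0, f:-1; rest ⊤}
  B5: | IN={a:-1, b:-13, c:4, d:0, f:-1; rest ⊤} | OUT={a:-1, b:-13, c:4, d:0, e:-22, f:-26; rest ⊤}
  B6: | IN={a:-1, b:-13, c:4, d:0, e:-22, f:-26; rest ⊤} | OUT={a:-1, b:-13, c:4, d:0, e:-22, f:-26; rest ⊤}
  B7: | IN={a:-1, b:-13, c:4, d:0, e:-22, f:-26; rest ⊤} | OUT={a:-1, b:-13, c:0, d:0, e:-22, f:-26; rest ⊤}
  B8: | IN={a:-1, b:-13, c:0, d:0, e:-22, f:-26; rest ⊤} | OUT={a:-1, b:-13, c:0, d:0, e:-22, f:-26; rest ⊤}

Merge at B2: IN[B2] = OUT[B1] = {a: ⊤, b: 16, c: 4, d: -12, e: ⊤, f: -1}
Applying B2's transfer function to that IN value gives OUT[B2] (row B2 above).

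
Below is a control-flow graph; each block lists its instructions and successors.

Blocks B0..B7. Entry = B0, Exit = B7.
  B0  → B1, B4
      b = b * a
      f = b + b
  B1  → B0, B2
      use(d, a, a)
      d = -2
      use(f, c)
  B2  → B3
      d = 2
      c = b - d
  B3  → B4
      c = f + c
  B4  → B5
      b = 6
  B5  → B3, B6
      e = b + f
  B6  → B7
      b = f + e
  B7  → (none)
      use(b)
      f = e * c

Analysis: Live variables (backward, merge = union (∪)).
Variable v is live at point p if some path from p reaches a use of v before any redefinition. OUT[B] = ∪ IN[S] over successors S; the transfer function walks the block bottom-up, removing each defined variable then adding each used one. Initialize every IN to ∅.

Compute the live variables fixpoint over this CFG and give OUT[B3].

Answer: {c, f}

Trace:
Converged values:
  B0:   IN={a, b, c, d}   OUT={a, b, c, d, f}
  B1:   IN={a, b, c, d, f}   OUT={a, b, c, d, f}
  B2:   IN={b, f}   OUT={c, f}
  B3:   IN={c, f}   OUT={c, f}
  B4:   IN={c, f}   OUT={b, c, f}
  B5:   IN={b, c, f}   OUT={c, e, f}
  B6:   IN={c, e, f}   OUT={b, c, e}
  B7:   IN={b, c, e}   OUT={}

Merge at B3: OUT[B3] = IN[B4] = {c, f}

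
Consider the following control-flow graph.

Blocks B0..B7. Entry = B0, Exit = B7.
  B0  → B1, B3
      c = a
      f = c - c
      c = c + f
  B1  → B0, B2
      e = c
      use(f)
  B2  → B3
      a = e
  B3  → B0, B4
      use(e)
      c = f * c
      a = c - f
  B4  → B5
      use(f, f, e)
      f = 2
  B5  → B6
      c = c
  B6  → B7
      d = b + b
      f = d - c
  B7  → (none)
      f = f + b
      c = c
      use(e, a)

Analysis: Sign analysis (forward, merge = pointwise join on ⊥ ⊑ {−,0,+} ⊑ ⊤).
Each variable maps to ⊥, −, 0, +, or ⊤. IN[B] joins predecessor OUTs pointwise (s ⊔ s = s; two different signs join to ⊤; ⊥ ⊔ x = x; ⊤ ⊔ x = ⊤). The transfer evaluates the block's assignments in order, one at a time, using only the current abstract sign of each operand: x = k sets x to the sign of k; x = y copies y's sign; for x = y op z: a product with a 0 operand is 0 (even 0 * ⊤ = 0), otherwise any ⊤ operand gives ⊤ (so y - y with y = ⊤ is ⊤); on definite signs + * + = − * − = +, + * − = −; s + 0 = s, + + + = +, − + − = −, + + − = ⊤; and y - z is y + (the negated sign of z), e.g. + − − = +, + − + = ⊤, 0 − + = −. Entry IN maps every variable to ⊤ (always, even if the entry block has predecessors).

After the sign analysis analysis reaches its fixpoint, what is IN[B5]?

Answer: {a: ⊤, b: ⊤, c: ⊤, d: ⊤, e: ⊤, f: +}

Derivation:
Fixpoint table:
  B0: | IN=(all ⊤) | OUT=(all ⊤)
  B1: | IN=(all ⊤) | OUT=(all ⊤)
  B2: | IN=(all ⊤) | OUT=(all ⊤)
  B3: | IN=(all ⊤) | OUT=(all ⊤)
  B4: | IN=(all ⊤) | OUT={f:+; rest ⊤}
  B5: | IN={f:+; rest ⊤} | OUT={f:+; rest ⊤}
  B6: | IN={f:+; rest ⊤} | OUT=(all ⊤)
  B7: | IN=(all ⊤) | OUT=(all ⊤)

Merge at B5: IN[B5] = OUT[B4] = {a: ⊤, b: ⊤, c: ⊤, d: ⊤, e: ⊤, f: +}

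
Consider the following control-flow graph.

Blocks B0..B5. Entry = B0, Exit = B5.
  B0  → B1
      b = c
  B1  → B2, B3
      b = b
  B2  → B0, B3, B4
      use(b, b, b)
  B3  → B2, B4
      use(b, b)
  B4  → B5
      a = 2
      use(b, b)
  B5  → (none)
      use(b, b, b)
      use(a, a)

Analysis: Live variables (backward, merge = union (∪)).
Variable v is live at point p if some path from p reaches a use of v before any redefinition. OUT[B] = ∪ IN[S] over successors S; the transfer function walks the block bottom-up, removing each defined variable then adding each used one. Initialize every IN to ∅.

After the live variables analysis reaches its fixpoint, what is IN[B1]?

Answer: {b, c}

Working:
Per-block solution:
  B0:  IN={c}  OUT={b, c}
  B1:  IN={b, c}  OUT={b, c}
  B2:  IN={b, c}  OUT={b, c}
  B3:  IN={b, c}  OUT={b, c}
  B4:  IN={b}  OUT={a, b}
  B5:  IN={a, b}  OUT={}

Merge at B1: OUT[B1] = IN[B2] ⊔ IN[B3] = {b, c}
Applying B1's transfer function to that OUT value gives IN[B1] (row B1 above).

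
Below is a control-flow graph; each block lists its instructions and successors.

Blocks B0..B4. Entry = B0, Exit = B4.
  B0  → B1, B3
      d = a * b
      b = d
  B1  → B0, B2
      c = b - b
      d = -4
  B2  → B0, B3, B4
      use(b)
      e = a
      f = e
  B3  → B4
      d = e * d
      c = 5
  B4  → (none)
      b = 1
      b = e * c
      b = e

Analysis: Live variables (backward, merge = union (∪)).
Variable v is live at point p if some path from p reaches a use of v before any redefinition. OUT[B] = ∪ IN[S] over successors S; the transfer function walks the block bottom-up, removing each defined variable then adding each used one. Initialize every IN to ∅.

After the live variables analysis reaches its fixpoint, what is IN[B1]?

Converged values:
  B0:   IN={a, b, e}   OUT={a, b, d, e}
  B1:   IN={a, b, e}   OUT={a, b, c, d, e}
  B2:   IN={a, b, c, d}   OUT={a, b, c, d, e}
  B3:   IN={d, e}   OUT={c, e}
  B4:   IN={c, e}   OUT={}

Merge at B1: OUT[B1] = IN[B0] ⊔ IN[B2] = {a, b, c, d, e}
Applying B1's transfer function to that OUT value gives IN[B1] (row B1 above).

Answer: {a, b, e}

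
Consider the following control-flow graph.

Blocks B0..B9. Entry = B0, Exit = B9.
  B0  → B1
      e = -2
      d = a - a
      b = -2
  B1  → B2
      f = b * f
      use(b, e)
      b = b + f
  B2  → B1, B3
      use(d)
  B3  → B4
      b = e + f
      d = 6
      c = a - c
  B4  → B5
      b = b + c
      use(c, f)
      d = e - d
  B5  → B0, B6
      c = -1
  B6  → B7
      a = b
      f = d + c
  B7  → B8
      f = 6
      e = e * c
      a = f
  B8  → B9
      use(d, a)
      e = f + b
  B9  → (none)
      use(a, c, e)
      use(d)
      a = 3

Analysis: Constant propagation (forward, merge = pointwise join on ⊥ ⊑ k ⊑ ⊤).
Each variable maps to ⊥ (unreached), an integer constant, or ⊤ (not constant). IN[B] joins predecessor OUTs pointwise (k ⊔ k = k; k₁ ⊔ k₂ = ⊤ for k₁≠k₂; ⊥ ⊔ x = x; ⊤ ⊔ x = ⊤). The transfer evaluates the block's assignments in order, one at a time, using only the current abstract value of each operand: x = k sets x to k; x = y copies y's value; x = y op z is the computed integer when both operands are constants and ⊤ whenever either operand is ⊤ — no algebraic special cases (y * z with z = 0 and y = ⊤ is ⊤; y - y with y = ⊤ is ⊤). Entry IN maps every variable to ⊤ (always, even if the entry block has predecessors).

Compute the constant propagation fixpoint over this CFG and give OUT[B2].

Per-block solution:
  B0:   IN=(all ⊤)   OUT={b:-2, e:-2; rest ⊤}
  B1:   IN={e:-2; rest ⊤}   OUT={e:-2; rest ⊤}
  B2:   IN={e:-2; rest ⊤}   OUT={e:-2; rest ⊤}
  B3:   IN={e:-2; rest ⊤}   OUT={d:6, e:-2; rest ⊤}
  B4:   IN={d:6, e:-2; rest ⊤}   OUT={d:-8, e:-2; rest ⊤}
  B5:   IN={d:-8, e:-2; rest ⊤}   OUT={c:-1, d:-8, e:-2; rest ⊤}
  B6:   IN={c:-1, d:-8, e:-2; rest ⊤}   OUT={c:-1, d:-8, e:-2, f:-9; rest ⊤}
  B7:   IN={c:-1, d:-8, e:-2, f:-9; rest ⊤}   OUT={a:6, c:-1, d:-8, e:2, f:6; rest ⊤}
  B8:   IN={a:6, c:-1, d:-8, e:2, f:6; rest ⊤}   OUT={a:6, c:-1, d:-8, f:6; rest ⊤}
  B9:   IN={a:6, c:-1, d:-8, f:6; rest ⊤}   OUT={a:3, c:-1, d:-8, f:6; rest ⊤}

Merge at B2: IN[B2] = OUT[B1] = {a: ⊤, b: ⊤, c: ⊤, d: ⊤, e: -2, f: ⊤}
Applying B2's transfer function to that IN value gives OUT[B2] (row B2 above).

Answer: {a: ⊤, b: ⊤, c: ⊤, d: ⊤, e: -2, f: ⊤}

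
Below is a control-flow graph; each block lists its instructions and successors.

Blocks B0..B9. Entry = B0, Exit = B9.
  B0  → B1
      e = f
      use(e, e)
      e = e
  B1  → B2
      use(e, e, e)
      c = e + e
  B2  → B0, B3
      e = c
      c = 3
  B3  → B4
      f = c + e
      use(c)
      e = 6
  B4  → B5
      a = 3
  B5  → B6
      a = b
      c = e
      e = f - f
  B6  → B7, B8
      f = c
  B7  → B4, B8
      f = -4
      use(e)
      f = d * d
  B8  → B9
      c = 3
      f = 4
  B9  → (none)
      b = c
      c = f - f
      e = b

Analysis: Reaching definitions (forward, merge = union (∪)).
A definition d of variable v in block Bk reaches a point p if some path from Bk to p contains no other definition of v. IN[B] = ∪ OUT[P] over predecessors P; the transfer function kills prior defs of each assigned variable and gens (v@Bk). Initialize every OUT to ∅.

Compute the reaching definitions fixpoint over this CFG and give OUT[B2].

Answer: {c@B2, e@B2}

Derivation:
Converged values:
  B0:   IN={c@B2, e@B2}   OUT={c@B2, e@B0}
  B1:   IN={c@B2, e@B0}   OUT={c@B1, e@B0}
  B2:   IN={c@B1, e@B0}   OUT={c@B2, e@B2}
  B3:   IN={c@B2, e@B2}   OUT={c@B2, e@B3, f@B3}
  B4:   IN={a@B5, c@B2, c@B5, e@B3, e@B5, f@B3, f@B7}   OUT={a@B4, c@B2, c@B5, e@B3, e@B5, f@B3, f@B7}
  B5:   IN={a@B4, c@B2, c@B5, e@B3, e@B5, f@B3, f@B7}   OUT={a@B5, c@B5, e@B5, f@B3, f@B7}
  B6:   IN={a@B5, c@B5, e@B5, f@B3, f@B7}   OUT={a@B5, c@B5, e@B5, f@B6}
  B7:   IN={a@B5, c@B5, e@B5, f@B6}   OUT={a@B5, c@B5, e@B5, f@B7}
  B8:   IN={a@B5, c@B5, e@B5, f@B6, f@B7}   OUT={a@B5, c@B8, e@B5, f@B8}
  B9:   IN={a@B5, c@B8, e@B5, f@B8}   OUT={a@B5, b@B9, c@B9, e@B9, f@B8}

Merge at B2: IN[B2] = OUT[B1] = {c@B1, e@B0}
Applying B2's transfer function to that IN value gives OUT[B2] (row B2 above).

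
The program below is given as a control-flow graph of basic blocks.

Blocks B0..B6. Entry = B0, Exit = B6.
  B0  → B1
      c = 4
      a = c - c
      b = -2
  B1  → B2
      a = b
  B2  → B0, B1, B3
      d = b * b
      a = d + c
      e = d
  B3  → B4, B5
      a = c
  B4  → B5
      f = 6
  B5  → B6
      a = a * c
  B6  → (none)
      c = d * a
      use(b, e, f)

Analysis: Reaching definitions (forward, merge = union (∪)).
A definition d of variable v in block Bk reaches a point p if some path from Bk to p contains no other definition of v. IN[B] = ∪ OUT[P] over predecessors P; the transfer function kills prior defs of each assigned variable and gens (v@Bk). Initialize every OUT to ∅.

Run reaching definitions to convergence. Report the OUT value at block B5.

Converged values:
  B0:  IN={a@B2, b@B0, c@B0, d@B2, e@B2}  OUT={a@B0, b@B0, c@B0, d@B2, e@B2}
  B1:  IN={a@B0, a@B2, b@B0, c@B0, d@B2, e@B2}  OUT={a@B1, b@B0, c@B0, d@B2, e@B2}
  B2:  IN={a@B1, b@B0, c@B0, d@B2, e@B2}  OUT={a@B2, b@B0, c@B0, d@B2, e@B2}
  B3:  IN={a@B2, b@B0, c@B0, d@B2, e@B2}  OUT={a@B3, b@B0, c@B0, d@B2, e@B2}
  B4:  IN={a@B3, b@B0, c@B0, d@B2, e@B2}  OUT={a@B3, b@B0, c@B0, d@B2, e@B2, f@B4}
  B5:  IN={a@B3, b@B0, c@B0, d@B2, e@B2, f@B4}  OUT={a@B5, b@B0, c@B0, d@B2, e@B2, f@B4}
  B6:  IN={a@B5, b@B0, c@B0, d@B2, e@B2, f@B4}  OUT={a@B5, b@B0, c@B6, d@B2, e@B2, f@B4}

Merge at B5: IN[B5] = OUT[B3] ⊔ OUT[B4] = {a@B3, b@B0, c@B0, d@B2, e@B2, f@B4}
Applying B5's transfer function to that IN value gives OUT[B5] (row B5 above).

Answer: {a@B5, b@B0, c@B0, d@B2, e@B2, f@B4}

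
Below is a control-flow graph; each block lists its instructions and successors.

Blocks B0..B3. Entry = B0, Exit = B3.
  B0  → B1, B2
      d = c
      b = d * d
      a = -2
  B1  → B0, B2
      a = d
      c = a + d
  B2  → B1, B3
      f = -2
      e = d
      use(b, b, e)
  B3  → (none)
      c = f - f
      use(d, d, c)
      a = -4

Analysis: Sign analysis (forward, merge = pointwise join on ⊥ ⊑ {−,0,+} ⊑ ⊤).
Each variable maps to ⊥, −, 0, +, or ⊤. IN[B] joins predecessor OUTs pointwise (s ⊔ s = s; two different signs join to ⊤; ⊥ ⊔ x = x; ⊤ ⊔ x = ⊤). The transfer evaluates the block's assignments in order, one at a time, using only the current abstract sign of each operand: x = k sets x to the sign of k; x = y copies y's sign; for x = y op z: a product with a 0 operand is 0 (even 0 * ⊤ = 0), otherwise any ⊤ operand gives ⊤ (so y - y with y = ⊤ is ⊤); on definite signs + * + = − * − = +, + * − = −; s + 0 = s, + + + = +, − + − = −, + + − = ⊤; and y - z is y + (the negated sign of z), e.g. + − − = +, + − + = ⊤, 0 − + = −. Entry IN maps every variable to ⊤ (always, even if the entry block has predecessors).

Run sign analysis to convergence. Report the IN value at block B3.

Answer: {a: ⊤, b: ⊤, c: ⊤, d: ⊤, e: ⊤, f: -}

Trace:
Converged values:
  B0:   IN=(all ⊤)   OUT={a:-; rest ⊤}
  B1:   IN=(all ⊤)   OUT=(all ⊤)
  B2:   IN=(all ⊤)   OUT={f:-; rest ⊤}
  B3:   IN={f:-; rest ⊤}   OUT={a:-, f:-; rest ⊤}

Merge at B3: IN[B3] = OUT[B2] = {a: ⊤, b: ⊤, c: ⊤, d: ⊤, e: ⊤, f: -}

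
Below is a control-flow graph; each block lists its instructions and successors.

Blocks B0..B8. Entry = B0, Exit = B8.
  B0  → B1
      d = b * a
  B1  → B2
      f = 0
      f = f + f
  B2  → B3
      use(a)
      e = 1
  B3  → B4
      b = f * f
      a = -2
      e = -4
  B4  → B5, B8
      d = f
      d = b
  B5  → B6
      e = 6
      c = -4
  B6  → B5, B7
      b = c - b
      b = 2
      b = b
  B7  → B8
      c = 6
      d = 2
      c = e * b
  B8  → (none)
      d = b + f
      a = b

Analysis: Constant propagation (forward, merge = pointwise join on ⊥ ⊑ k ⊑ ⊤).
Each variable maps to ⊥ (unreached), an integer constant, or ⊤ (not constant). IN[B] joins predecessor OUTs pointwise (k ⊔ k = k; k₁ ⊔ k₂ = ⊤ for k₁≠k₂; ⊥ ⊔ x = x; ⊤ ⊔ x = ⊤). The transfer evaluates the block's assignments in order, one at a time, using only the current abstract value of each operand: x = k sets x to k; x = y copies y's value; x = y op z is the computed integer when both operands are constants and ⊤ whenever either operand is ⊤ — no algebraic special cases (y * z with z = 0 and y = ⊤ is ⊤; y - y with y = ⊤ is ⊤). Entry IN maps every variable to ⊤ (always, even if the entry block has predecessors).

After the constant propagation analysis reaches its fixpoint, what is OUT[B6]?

Answer: {a: -2, b: 2, c: -4, d: 0, e: 6, f: 0}

Trace:
Per-block solution:
  B0:  IN=(all ⊤)  OUT=(all ⊤)
  B1:  IN=(all ⊤)  OUT={f:0; rest ⊤}
  B2:  IN={f:0; rest ⊤}  OUT={e:1, f:0; rest ⊤}
  B3:  IN={e:1, f:0; rest ⊤}  OUT={a:-2, b:0, e:-4, f:0; rest ⊤}
  B4:  IN={a:-2, b:0, e:-4, f:0; rest ⊤}  OUT={a:-2, b:0, d:0, e:-4, f:0; rest ⊤}
  B5:  IN={a:-2, d:0, f:0; rest ⊤}  OUT={a:-2, c:-4, d:0, e:6, f:0; rest ⊤}
  B6:  IN={a:-2, c:-4, d:0, e:6, f:0; rest ⊤}  OUT={a:-2, b:2, c:-4, d:0, e:6, f:0; rest ⊤}
  B7:  IN={a:-2, b:2, c:-4, d:0, e:6, f:0; rest ⊤}  OUT={a:-2, b:2, c:12, d:2, e:6, f:0; rest ⊤}
  B8:  IN={a:-2, f:0; rest ⊤}  OUT={f:0; rest ⊤}

Merge at B6: IN[B6] = OUT[B5] = {a: -2, b: ⊤, c: -4, d: 0, e: 6, f: 0}
Applying B6's transfer function to that IN value gives OUT[B6] (row B6 above).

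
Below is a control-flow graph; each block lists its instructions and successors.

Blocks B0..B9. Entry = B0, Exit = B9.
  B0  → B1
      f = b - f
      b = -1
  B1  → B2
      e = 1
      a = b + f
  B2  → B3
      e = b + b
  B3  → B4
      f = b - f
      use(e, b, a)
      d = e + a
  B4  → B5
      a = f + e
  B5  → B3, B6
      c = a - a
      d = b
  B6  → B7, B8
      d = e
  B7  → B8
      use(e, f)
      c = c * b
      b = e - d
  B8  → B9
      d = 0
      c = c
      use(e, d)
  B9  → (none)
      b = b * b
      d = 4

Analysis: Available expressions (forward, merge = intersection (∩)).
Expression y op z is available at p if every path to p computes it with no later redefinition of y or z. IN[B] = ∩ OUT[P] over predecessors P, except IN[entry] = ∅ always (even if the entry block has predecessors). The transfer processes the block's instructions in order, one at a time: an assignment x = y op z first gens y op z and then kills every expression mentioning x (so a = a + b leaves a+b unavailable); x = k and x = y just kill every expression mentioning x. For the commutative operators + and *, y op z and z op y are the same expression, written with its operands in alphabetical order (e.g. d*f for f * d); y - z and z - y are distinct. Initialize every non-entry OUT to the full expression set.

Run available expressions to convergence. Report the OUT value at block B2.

Answer: {b+b, b+f}

Working:
Per-block solution:
  B0:  IN={}  OUT={}
  B1:  IN={}  OUT={b+f}
  B2:  IN={b+f}  OUT={b+b, b+f}
  B3:  IN={b+b}  OUT={a+e, b+b}
  B4:  IN={a+e, b+b}  OUT={b+b, e+f}
  B5:  IN={b+b, e+f}  OUT={a-a, b+b, e+f}
  B6:  IN={a-a, b+b, e+f}  OUT={a-a, b+b, e+f}
  B7:  IN={a-a, b+b, e+f}  OUT={a-a, e+f, e-d}
  B8:  IN={a-a, e+f}  OUT={a-a, e+f}
  B9:  IN={a-a, e+f}  OUT={a-a, e+f}

Merge at B2: IN[B2] = OUT[B1] = {b+f}
Applying B2's transfer function to that IN value gives OUT[B2] (row B2 above).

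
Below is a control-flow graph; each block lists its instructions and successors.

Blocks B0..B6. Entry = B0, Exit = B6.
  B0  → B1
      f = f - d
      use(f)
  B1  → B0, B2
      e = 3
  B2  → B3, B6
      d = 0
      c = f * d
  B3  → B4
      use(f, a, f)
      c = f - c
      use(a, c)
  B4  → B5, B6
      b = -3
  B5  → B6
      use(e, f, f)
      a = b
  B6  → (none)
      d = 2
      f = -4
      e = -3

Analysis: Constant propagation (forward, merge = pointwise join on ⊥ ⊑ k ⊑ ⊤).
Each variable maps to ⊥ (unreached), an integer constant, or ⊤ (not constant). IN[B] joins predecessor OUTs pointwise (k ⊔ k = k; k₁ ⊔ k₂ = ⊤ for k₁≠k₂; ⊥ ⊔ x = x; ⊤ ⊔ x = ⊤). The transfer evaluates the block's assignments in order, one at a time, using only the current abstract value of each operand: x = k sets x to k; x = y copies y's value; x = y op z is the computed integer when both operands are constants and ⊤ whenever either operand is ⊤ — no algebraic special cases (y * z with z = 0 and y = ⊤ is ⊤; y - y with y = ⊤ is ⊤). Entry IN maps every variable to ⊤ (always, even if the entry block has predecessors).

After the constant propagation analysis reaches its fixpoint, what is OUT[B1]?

Fixpoint table:
  B0: | IN=(all ⊤) | OUT=(all ⊤)
  B1: | IN=(all ⊤) | OUT={e:3; rest ⊤}
  B2: | IN={e:3; rest ⊤} | OUT={d:0, e:3; rest ⊤}
  B3: | IN={d:0, e:3; rest ⊤} | OUT={d:0, e:3; rest ⊤}
  B4: | IN={d:0, e:3; rest ⊤} | OUT={b:-3, d:0, e:3; rest ⊤}
  B5: | IN={b:-3, d:0, e:3; rest ⊤} | OUT={a:-3, b:-3, d:0, e:3; rest ⊤}
  B6: | IN={d:0, e:3; rest ⊤} | OUT={d:2, e:-3, f:-4; rest ⊤}

Merge at B1: IN[B1] = OUT[B0] = {a: ⊤, b: ⊤, c: ⊤, d: ⊤, e: ⊤, f: ⊤}
Applying B1's transfer function to that IN value gives OUT[B1] (row B1 above).

Answer: {a: ⊤, b: ⊤, c: ⊤, d: ⊤, e: 3, f: ⊤}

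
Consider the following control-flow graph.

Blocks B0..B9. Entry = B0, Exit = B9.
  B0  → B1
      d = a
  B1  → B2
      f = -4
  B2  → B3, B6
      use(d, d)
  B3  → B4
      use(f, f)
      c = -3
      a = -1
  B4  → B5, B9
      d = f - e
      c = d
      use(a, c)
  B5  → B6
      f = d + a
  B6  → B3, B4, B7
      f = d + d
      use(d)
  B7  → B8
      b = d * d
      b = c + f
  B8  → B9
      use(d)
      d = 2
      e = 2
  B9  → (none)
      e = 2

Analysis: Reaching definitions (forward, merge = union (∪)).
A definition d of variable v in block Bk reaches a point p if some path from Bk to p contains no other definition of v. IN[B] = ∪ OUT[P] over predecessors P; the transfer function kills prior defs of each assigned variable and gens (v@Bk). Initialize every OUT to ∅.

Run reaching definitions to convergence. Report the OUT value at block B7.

Answer: {a@B3, b@B7, c@B4, d@B0, d@B4, f@B6}

Working:
Per-block solution:
  B0:  IN={}  OUT={d@B0}
  B1:  IN={d@B0}  OUT={d@B0, f@B1}
  B2:  IN={d@B0, f@B1}  OUT={d@B0, f@B1}
  B3:  IN={a@B3, c@B4, d@B0, d@B4, f@B1, f@B6}  OUT={a@B3, c@B3, d@B0, d@B4, f@B1, f@B6}
  B4:  IN={a@B3, c@B3, c@B4, d@B0, d@B4, f@B1, f@B6}  OUT={a@B3, c@B4, d@B4, f@B1, f@B6}
  B5:  IN={a@B3, c@B4, d@B4, f@B1, f@B6}  OUT={a@B3, c@B4, d@B4, f@B5}
  B6:  IN={a@B3, c@B4, d@B0, d@B4, f@B1, f@B5}  OUT={a@B3, c@B4, d@B0, d@B4, f@B6}
  B7:  IN={a@B3, c@B4, d@B0, d@B4, f@B6}  OUT={a@B3, b@B7, c@B4, d@B0, d@B4, f@B6}
  B8:  IN={a@B3, b@B7, c@B4, d@B0, d@B4, f@B6}  OUT={a@B3, b@B7, c@B4, d@B8, e@B8, f@B6}
  B9:  IN={a@B3, b@B7, c@B4, d@B4, d@B8, e@B8, f@B1, f@B6}  OUT={a@B3, b@B7, c@B4, d@B4, d@B8, e@B9, f@B1, f@B6}

Merge at B7: IN[B7] = OUT[B6] = {a@B3, c@B4, d@B0, d@B4, f@B6}
Applying B7's transfer function to that IN value gives OUT[B7] (row B7 above).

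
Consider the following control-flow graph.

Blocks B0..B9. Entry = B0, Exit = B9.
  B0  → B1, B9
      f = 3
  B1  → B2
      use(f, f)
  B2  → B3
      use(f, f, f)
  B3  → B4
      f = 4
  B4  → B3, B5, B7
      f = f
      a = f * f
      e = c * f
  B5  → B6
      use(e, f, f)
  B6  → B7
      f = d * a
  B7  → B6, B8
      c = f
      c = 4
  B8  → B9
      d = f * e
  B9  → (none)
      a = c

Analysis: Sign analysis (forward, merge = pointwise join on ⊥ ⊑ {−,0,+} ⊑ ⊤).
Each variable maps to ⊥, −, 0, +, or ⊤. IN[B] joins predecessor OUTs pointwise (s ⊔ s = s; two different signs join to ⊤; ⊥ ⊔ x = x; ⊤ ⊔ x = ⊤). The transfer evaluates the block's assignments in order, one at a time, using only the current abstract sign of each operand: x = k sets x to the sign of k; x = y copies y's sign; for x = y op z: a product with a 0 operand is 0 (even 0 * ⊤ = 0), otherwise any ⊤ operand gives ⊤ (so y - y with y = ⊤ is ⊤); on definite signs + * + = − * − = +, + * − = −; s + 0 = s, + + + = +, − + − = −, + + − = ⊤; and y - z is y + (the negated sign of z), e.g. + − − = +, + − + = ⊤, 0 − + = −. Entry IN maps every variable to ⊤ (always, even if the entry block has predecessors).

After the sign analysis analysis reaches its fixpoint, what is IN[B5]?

Answer: {a: +, b: ⊤, c: ⊤, d: ⊤, e: ⊤, f: +}

Derivation:
Per-block solution:
  B0:  IN=(all ⊤)  OUT={f:+; rest ⊤}
  B1:  IN={f:+; rest ⊤}  OUT={f:+; rest ⊤}
  B2:  IN={f:+; rest ⊤}  OUT={f:+; rest ⊤}
  B3:  IN={f:+; rest ⊤}  OUT={f:+; rest ⊤}
  B4:  IN={f:+; rest ⊤}  OUT={a:+, f:+; rest ⊤}
  B5:  IN={a:+, f:+; rest ⊤}  OUT={a:+, f:+; rest ⊤}
  B6:  IN={a:+; rest ⊤}  OUT={a:+; rest ⊤}
  B7:  IN={a:+; rest ⊤}  OUT={a:+, c:+; rest ⊤}
  B8:  IN={a:+, c:+; rest ⊤}  OUT={a:+, c:+; rest ⊤}
  B9:  IN=(all ⊤)  OUT=(all ⊤)

Merge at B5: IN[B5] = OUT[B4] = {a: +, b: ⊤, c: ⊤, d: ⊤, e: ⊤, f: +}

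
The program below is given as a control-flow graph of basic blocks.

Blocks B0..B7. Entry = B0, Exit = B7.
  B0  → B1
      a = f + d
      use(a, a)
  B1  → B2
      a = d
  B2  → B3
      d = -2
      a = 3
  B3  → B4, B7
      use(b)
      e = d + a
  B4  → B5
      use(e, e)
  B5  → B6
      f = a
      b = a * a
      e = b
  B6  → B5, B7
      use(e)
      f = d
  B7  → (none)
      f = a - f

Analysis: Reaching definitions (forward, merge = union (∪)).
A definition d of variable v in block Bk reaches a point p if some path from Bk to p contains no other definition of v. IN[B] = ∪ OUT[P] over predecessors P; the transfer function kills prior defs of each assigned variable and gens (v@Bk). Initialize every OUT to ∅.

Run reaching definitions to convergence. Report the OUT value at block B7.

Fixpoint table:
  B0:   IN={}   OUT={a@B0}
  B1:   IN={a@B0}   OUT={a@B1}
  B2:   IN={a@B1}   OUT={a@B2, d@B2}
  B3:   IN={a@B2, d@B2}   OUT={a@B2, d@B2, e@B3}
  B4:   IN={a@B2, d@B2, e@B3}   OUT={a@B2, d@B2, e@B3}
  B5:   IN={a@B2, b@B5, d@B2, e@B3, e@B5, f@B6}   OUT={a@B2, b@B5, d@B2, e@B5, f@B5}
  B6:   IN={a@B2, b@B5, d@B2, e@B5, f@B5}   OUT={a@B2, b@B5, d@B2, e@B5, f@B6}
  B7:   IN={a@B2, b@B5, d@B2, e@B3, e@B5, f@B6}   OUT={a@B2, b@B5, d@B2, e@B3, e@B5, f@B7}

Merge at B7: IN[B7] = OUT[B3] ⊔ OUT[B6] = {a@B2, b@B5, d@B2, e@B3, e@B5, f@B6}
Applying B7's transfer function to that IN value gives OUT[B7] (row B7 above).

Answer: {a@B2, b@B5, d@B2, e@B3, e@B5, f@B7}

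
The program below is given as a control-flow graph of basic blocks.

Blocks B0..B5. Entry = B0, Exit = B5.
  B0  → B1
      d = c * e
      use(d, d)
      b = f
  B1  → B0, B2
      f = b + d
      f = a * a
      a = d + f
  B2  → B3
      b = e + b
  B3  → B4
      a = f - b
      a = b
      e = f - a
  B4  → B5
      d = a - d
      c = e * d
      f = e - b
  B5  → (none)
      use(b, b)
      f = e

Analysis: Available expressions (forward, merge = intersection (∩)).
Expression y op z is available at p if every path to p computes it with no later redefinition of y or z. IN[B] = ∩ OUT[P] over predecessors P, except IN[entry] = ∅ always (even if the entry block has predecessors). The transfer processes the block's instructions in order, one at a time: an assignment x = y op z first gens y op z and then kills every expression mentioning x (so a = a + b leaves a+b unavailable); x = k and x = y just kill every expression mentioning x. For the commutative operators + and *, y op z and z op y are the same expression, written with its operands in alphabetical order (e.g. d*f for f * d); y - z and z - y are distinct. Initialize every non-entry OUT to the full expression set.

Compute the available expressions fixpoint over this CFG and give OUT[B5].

Converged values:
  B0:  IN={}  OUT={c*e}
  B1:  IN={c*e}  OUT={b+d, c*e, d+f}
  B2:  IN={b+d, c*e, d+f}  OUT={c*e, d+f}
  B3:  IN={c*e, d+f}  OUT={d+f, f-a, f-b}
  B4:  IN={d+f, f-a, f-b}  OUT={d*e, e-b}
  B5:  IN={d*e, e-b}  OUT={d*e, e-b}

Merge at B5: IN[B5] = OUT[B4] = {d*e, e-b}
Applying B5's transfer function to that IN value gives OUT[B5] (row B5 above).

Answer: {d*e, e-b}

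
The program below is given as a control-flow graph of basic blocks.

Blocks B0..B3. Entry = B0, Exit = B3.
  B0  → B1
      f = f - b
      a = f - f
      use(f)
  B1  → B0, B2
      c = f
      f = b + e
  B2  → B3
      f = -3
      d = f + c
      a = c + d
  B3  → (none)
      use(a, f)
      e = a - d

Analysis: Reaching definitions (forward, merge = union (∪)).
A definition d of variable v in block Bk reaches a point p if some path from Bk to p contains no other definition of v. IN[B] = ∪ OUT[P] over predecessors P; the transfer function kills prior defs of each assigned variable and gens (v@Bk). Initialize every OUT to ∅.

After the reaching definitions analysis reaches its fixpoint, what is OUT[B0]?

Answer: {a@B0, c@B1, f@B0}

Working:
Per-block solution:
  B0:  IN={a@B0, c@B1, f@B1}  OUT={a@B0, c@B1, f@B0}
  B1:  IN={a@B0, c@B1, f@B0}  OUT={a@B0, c@B1, f@B1}
  B2:  IN={a@B0, c@B1, f@B1}  OUT={a@B2, c@B1, d@B2, f@B2}
  B3:  IN={a@B2, c@B1, d@B2, f@B2}  OUT={a@B2, c@B1, d@B2, e@B3, f@B2}

Merge at B0 (entry node, so the boundary value {} is joined with the incoming edge(s)): IN[B0] = {} ⊔ OUT[B1] = {a@B0, c@B1, f@B1}
Applying B0's transfer function to that IN value gives OUT[B0] (row B0 above).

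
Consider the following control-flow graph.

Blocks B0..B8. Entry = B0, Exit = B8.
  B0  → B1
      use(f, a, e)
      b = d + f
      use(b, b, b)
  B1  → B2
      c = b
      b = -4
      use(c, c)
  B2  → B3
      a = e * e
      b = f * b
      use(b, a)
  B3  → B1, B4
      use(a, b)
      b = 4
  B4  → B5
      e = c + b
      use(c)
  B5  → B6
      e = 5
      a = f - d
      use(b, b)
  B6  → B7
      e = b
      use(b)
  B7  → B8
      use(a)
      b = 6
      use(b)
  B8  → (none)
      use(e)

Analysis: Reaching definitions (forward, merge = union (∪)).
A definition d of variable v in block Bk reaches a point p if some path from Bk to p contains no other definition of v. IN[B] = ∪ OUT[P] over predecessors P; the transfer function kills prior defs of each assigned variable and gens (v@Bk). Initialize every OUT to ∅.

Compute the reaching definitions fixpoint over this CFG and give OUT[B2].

Answer: {a@B2, b@B2, c@B1}

Trace:
Converged values:
  B0: | IN={} | OUT={b@B0}
  B1: | IN={a@B2, b@B0, b@B3, c@B1} | OUT={a@B2, b@B1, c@B1}
  B2: | IN={a@B2, b@B1, c@B1} | OUT={a@B2, b@B2, c@B1}
  B3: | IN={a@B2, b@B2, c@B1} | OUT={a@B2, b@B3, c@B1}
  B4: | IN={a@B2, b@B3, c@B1} | OUT={a@B2, b@B3, c@B1, e@B4}
  B5: | IN={a@B2, b@B3, c@B1, e@B4} | OUT={a@B5, b@B3, c@B1, e@B5}
  B6: | IN={a@B5, b@B3, c@B1, e@B5} | OUT={a@B5, b@B3, c@B1, e@B6}
  B7: | IN={a@B5, b@B3, c@B1, e@B6} | OUT={a@B5, b@B7, c@B1, e@B6}
  B8: | IN={a@B5, b@B7, c@B1, e@B6} | OUT={a@B5, b@B7, c@B1, e@B6}

Merge at B2: IN[B2] = OUT[B1] = {a@B2, b@B1, c@B1}
Applying B2's transfer function to that IN value gives OUT[B2] (row B2 above).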